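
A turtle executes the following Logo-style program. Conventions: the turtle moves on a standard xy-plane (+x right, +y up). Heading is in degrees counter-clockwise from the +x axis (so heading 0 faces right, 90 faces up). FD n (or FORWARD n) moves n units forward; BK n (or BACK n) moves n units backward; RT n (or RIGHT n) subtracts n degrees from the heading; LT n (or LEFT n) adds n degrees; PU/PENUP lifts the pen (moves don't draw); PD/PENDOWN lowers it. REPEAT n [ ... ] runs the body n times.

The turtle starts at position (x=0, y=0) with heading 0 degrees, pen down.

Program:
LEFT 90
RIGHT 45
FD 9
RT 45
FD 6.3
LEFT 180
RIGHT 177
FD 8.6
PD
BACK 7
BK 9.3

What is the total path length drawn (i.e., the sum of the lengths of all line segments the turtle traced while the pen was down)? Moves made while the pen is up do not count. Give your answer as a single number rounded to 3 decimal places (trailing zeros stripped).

Answer: 40.2

Derivation:
Executing turtle program step by step:
Start: pos=(0,0), heading=0, pen down
LT 90: heading 0 -> 90
RT 45: heading 90 -> 45
FD 9: (0,0) -> (6.364,6.364) [heading=45, draw]
RT 45: heading 45 -> 0
FD 6.3: (6.364,6.364) -> (12.664,6.364) [heading=0, draw]
LT 180: heading 0 -> 180
RT 177: heading 180 -> 3
FD 8.6: (12.664,6.364) -> (21.252,6.814) [heading=3, draw]
PD: pen down
BK 7: (21.252,6.814) -> (14.262,6.448) [heading=3, draw]
BK 9.3: (14.262,6.448) -> (4.975,5.961) [heading=3, draw]
Final: pos=(4.975,5.961), heading=3, 5 segment(s) drawn

Segment lengths:
  seg 1: (0,0) -> (6.364,6.364), length = 9
  seg 2: (6.364,6.364) -> (12.664,6.364), length = 6.3
  seg 3: (12.664,6.364) -> (21.252,6.814), length = 8.6
  seg 4: (21.252,6.814) -> (14.262,6.448), length = 7
  seg 5: (14.262,6.448) -> (4.975,5.961), length = 9.3
Total = 40.2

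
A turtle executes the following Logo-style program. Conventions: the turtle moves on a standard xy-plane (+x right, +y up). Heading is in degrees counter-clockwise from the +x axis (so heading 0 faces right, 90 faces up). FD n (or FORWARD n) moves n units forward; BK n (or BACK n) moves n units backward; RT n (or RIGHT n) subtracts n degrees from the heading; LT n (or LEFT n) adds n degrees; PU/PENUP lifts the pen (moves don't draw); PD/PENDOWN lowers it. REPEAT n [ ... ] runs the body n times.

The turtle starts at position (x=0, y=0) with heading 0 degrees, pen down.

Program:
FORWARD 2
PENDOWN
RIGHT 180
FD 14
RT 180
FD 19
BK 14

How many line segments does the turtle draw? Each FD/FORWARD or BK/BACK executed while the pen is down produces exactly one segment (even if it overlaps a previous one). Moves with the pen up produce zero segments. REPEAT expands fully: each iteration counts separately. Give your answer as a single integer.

Executing turtle program step by step:
Start: pos=(0,0), heading=0, pen down
FD 2: (0,0) -> (2,0) [heading=0, draw]
PD: pen down
RT 180: heading 0 -> 180
FD 14: (2,0) -> (-12,0) [heading=180, draw]
RT 180: heading 180 -> 0
FD 19: (-12,0) -> (7,0) [heading=0, draw]
BK 14: (7,0) -> (-7,0) [heading=0, draw]
Final: pos=(-7,0), heading=0, 4 segment(s) drawn
Segments drawn: 4

Answer: 4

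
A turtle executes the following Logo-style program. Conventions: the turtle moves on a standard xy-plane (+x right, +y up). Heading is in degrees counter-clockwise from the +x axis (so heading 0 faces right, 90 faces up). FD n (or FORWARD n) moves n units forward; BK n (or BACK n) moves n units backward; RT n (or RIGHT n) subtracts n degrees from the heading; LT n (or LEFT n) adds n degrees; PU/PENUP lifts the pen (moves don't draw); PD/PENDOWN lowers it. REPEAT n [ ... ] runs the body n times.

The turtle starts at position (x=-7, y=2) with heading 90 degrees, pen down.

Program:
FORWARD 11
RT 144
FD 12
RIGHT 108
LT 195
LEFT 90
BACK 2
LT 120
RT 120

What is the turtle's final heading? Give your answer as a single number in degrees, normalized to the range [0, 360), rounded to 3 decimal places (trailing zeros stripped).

Executing turtle program step by step:
Start: pos=(-7,2), heading=90, pen down
FD 11: (-7,2) -> (-7,13) [heading=90, draw]
RT 144: heading 90 -> 306
FD 12: (-7,13) -> (0.053,3.292) [heading=306, draw]
RT 108: heading 306 -> 198
LT 195: heading 198 -> 33
LT 90: heading 33 -> 123
BK 2: (0.053,3.292) -> (1.143,1.614) [heading=123, draw]
LT 120: heading 123 -> 243
RT 120: heading 243 -> 123
Final: pos=(1.143,1.614), heading=123, 3 segment(s) drawn

Answer: 123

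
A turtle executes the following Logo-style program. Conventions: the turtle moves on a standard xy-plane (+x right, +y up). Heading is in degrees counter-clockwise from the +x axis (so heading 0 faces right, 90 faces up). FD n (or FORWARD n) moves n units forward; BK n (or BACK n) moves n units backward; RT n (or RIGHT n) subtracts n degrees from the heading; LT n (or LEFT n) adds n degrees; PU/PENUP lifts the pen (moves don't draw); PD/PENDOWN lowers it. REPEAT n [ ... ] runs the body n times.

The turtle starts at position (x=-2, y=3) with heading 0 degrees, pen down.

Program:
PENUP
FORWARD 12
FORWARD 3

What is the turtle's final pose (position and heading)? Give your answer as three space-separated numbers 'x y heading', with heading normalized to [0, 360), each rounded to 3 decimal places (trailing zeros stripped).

Executing turtle program step by step:
Start: pos=(-2,3), heading=0, pen down
PU: pen up
FD 12: (-2,3) -> (10,3) [heading=0, move]
FD 3: (10,3) -> (13,3) [heading=0, move]
Final: pos=(13,3), heading=0, 0 segment(s) drawn

Answer: 13 3 0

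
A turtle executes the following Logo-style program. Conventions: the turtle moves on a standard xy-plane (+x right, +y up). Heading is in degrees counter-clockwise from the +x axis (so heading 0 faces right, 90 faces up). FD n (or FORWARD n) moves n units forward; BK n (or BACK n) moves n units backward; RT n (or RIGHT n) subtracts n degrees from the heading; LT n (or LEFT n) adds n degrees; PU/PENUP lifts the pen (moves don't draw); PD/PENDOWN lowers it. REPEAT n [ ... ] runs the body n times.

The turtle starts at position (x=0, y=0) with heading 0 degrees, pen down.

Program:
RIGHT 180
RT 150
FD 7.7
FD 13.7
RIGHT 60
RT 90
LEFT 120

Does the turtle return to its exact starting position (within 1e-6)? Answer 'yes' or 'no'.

Executing turtle program step by step:
Start: pos=(0,0), heading=0, pen down
RT 180: heading 0 -> 180
RT 150: heading 180 -> 30
FD 7.7: (0,0) -> (6.668,3.85) [heading=30, draw]
FD 13.7: (6.668,3.85) -> (18.533,10.7) [heading=30, draw]
RT 60: heading 30 -> 330
RT 90: heading 330 -> 240
LT 120: heading 240 -> 0
Final: pos=(18.533,10.7), heading=0, 2 segment(s) drawn

Start position: (0, 0)
Final position: (18.533, 10.7)
Distance = 21.4; >= 1e-6 -> NOT closed

Answer: no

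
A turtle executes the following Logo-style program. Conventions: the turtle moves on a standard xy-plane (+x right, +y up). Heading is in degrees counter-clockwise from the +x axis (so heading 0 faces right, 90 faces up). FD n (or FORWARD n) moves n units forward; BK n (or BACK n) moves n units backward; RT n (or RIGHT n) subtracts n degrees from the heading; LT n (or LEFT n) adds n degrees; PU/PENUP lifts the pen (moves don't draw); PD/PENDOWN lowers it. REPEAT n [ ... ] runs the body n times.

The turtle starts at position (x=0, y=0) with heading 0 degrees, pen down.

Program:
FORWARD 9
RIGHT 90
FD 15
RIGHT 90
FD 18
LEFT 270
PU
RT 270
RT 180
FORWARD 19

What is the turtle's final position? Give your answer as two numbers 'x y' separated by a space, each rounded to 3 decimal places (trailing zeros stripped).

Executing turtle program step by step:
Start: pos=(0,0), heading=0, pen down
FD 9: (0,0) -> (9,0) [heading=0, draw]
RT 90: heading 0 -> 270
FD 15: (9,0) -> (9,-15) [heading=270, draw]
RT 90: heading 270 -> 180
FD 18: (9,-15) -> (-9,-15) [heading=180, draw]
LT 270: heading 180 -> 90
PU: pen up
RT 270: heading 90 -> 180
RT 180: heading 180 -> 0
FD 19: (-9,-15) -> (10,-15) [heading=0, move]
Final: pos=(10,-15), heading=0, 3 segment(s) drawn

Answer: 10 -15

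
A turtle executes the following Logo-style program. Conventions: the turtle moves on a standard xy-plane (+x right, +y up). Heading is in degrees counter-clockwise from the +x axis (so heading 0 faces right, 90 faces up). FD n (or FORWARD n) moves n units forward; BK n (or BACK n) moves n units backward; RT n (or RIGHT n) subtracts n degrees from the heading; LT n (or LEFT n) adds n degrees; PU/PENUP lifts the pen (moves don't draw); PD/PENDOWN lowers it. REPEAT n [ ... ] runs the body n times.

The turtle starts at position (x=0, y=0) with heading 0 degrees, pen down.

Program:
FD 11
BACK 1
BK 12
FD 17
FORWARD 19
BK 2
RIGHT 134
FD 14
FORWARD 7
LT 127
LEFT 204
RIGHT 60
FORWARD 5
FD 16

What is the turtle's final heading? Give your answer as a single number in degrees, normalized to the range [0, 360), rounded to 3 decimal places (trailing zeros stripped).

Executing turtle program step by step:
Start: pos=(0,0), heading=0, pen down
FD 11: (0,0) -> (11,0) [heading=0, draw]
BK 1: (11,0) -> (10,0) [heading=0, draw]
BK 12: (10,0) -> (-2,0) [heading=0, draw]
FD 17: (-2,0) -> (15,0) [heading=0, draw]
FD 19: (15,0) -> (34,0) [heading=0, draw]
BK 2: (34,0) -> (32,0) [heading=0, draw]
RT 134: heading 0 -> 226
FD 14: (32,0) -> (22.275,-10.071) [heading=226, draw]
FD 7: (22.275,-10.071) -> (17.412,-15.106) [heading=226, draw]
LT 127: heading 226 -> 353
LT 204: heading 353 -> 197
RT 60: heading 197 -> 137
FD 5: (17.412,-15.106) -> (13.755,-11.696) [heading=137, draw]
FD 16: (13.755,-11.696) -> (2.054,-0.784) [heading=137, draw]
Final: pos=(2.054,-0.784), heading=137, 10 segment(s) drawn

Answer: 137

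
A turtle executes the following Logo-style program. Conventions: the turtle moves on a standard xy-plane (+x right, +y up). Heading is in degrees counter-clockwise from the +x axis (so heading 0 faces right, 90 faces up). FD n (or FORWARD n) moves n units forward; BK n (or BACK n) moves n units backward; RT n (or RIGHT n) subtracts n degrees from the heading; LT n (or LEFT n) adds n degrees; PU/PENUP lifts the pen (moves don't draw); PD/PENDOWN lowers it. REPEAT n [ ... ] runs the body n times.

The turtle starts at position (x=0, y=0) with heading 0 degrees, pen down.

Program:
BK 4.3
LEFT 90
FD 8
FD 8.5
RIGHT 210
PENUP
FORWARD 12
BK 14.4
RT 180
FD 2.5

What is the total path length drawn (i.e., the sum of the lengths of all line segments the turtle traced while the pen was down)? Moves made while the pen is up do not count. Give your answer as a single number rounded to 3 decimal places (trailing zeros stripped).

Answer: 20.8

Derivation:
Executing turtle program step by step:
Start: pos=(0,0), heading=0, pen down
BK 4.3: (0,0) -> (-4.3,0) [heading=0, draw]
LT 90: heading 0 -> 90
FD 8: (-4.3,0) -> (-4.3,8) [heading=90, draw]
FD 8.5: (-4.3,8) -> (-4.3,16.5) [heading=90, draw]
RT 210: heading 90 -> 240
PU: pen up
FD 12: (-4.3,16.5) -> (-10.3,6.108) [heading=240, move]
BK 14.4: (-10.3,6.108) -> (-3.1,18.578) [heading=240, move]
RT 180: heading 240 -> 60
FD 2.5: (-3.1,18.578) -> (-1.85,20.744) [heading=60, move]
Final: pos=(-1.85,20.744), heading=60, 3 segment(s) drawn

Segment lengths:
  seg 1: (0,0) -> (-4.3,0), length = 4.3
  seg 2: (-4.3,0) -> (-4.3,8), length = 8
  seg 3: (-4.3,8) -> (-4.3,16.5), length = 8.5
Total = 20.8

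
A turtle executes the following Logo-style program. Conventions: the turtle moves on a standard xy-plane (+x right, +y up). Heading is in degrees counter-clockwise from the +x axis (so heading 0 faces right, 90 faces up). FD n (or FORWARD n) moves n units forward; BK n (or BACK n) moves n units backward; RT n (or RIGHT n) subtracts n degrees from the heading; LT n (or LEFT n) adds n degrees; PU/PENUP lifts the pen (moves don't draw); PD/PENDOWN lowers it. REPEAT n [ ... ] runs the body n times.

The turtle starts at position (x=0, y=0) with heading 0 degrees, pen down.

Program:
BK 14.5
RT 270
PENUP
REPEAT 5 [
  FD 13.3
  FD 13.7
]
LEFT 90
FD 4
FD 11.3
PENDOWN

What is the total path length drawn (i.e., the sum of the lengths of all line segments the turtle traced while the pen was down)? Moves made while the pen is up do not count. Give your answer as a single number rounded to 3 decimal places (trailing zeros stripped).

Answer: 14.5

Derivation:
Executing turtle program step by step:
Start: pos=(0,0), heading=0, pen down
BK 14.5: (0,0) -> (-14.5,0) [heading=0, draw]
RT 270: heading 0 -> 90
PU: pen up
REPEAT 5 [
  -- iteration 1/5 --
  FD 13.3: (-14.5,0) -> (-14.5,13.3) [heading=90, move]
  FD 13.7: (-14.5,13.3) -> (-14.5,27) [heading=90, move]
  -- iteration 2/5 --
  FD 13.3: (-14.5,27) -> (-14.5,40.3) [heading=90, move]
  FD 13.7: (-14.5,40.3) -> (-14.5,54) [heading=90, move]
  -- iteration 3/5 --
  FD 13.3: (-14.5,54) -> (-14.5,67.3) [heading=90, move]
  FD 13.7: (-14.5,67.3) -> (-14.5,81) [heading=90, move]
  -- iteration 4/5 --
  FD 13.3: (-14.5,81) -> (-14.5,94.3) [heading=90, move]
  FD 13.7: (-14.5,94.3) -> (-14.5,108) [heading=90, move]
  -- iteration 5/5 --
  FD 13.3: (-14.5,108) -> (-14.5,121.3) [heading=90, move]
  FD 13.7: (-14.5,121.3) -> (-14.5,135) [heading=90, move]
]
LT 90: heading 90 -> 180
FD 4: (-14.5,135) -> (-18.5,135) [heading=180, move]
FD 11.3: (-18.5,135) -> (-29.8,135) [heading=180, move]
PD: pen down
Final: pos=(-29.8,135), heading=180, 1 segment(s) drawn

Segment lengths:
  seg 1: (0,0) -> (-14.5,0), length = 14.5
Total = 14.5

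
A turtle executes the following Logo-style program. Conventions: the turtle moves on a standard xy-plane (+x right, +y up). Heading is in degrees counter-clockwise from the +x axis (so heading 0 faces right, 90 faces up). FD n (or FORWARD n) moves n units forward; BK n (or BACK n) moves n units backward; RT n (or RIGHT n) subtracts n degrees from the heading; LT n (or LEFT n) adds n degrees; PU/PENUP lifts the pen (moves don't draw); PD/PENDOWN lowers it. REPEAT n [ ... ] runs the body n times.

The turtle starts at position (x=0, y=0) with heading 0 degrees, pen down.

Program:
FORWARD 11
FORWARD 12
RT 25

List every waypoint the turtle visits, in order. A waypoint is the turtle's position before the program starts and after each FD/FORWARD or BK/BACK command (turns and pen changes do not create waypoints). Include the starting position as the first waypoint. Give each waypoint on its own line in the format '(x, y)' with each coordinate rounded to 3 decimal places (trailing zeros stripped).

Executing turtle program step by step:
Start: pos=(0,0), heading=0, pen down
FD 11: (0,0) -> (11,0) [heading=0, draw]
FD 12: (11,0) -> (23,0) [heading=0, draw]
RT 25: heading 0 -> 335
Final: pos=(23,0), heading=335, 2 segment(s) drawn
Waypoints (3 total):
(0, 0)
(11, 0)
(23, 0)

Answer: (0, 0)
(11, 0)
(23, 0)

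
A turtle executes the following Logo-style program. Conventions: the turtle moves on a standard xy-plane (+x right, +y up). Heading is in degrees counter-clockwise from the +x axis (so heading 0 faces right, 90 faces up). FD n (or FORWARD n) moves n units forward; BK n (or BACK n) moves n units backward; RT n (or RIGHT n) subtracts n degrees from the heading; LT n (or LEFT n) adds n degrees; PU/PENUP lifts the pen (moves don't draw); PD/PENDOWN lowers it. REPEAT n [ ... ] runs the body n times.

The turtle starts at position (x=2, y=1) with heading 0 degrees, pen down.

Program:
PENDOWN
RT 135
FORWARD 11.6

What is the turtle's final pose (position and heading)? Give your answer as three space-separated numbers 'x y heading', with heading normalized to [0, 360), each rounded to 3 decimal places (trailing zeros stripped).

Executing turtle program step by step:
Start: pos=(2,1), heading=0, pen down
PD: pen down
RT 135: heading 0 -> 225
FD 11.6: (2,1) -> (-6.202,-7.202) [heading=225, draw]
Final: pos=(-6.202,-7.202), heading=225, 1 segment(s) drawn

Answer: -6.202 -7.202 225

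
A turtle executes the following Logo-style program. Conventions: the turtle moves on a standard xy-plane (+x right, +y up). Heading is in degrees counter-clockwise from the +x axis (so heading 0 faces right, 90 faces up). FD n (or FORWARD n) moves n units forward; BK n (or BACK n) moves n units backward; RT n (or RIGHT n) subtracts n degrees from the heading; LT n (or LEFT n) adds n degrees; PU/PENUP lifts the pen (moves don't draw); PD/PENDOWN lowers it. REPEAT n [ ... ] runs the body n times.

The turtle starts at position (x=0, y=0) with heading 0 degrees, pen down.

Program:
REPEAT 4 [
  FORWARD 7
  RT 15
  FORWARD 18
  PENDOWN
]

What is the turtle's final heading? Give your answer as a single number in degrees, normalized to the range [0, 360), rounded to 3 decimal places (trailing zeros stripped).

Answer: 300

Derivation:
Executing turtle program step by step:
Start: pos=(0,0), heading=0, pen down
REPEAT 4 [
  -- iteration 1/4 --
  FD 7: (0,0) -> (7,0) [heading=0, draw]
  RT 15: heading 0 -> 345
  FD 18: (7,0) -> (24.387,-4.659) [heading=345, draw]
  PD: pen down
  -- iteration 2/4 --
  FD 7: (24.387,-4.659) -> (31.148,-6.47) [heading=345, draw]
  RT 15: heading 345 -> 330
  FD 18: (31.148,-6.47) -> (46.737,-15.47) [heading=330, draw]
  PD: pen down
  -- iteration 3/4 --
  FD 7: (46.737,-15.47) -> (52.799,-18.97) [heading=330, draw]
  RT 15: heading 330 -> 315
  FD 18: (52.799,-18.97) -> (65.527,-31.698) [heading=315, draw]
  PD: pen down
  -- iteration 4/4 --
  FD 7: (65.527,-31.698) -> (70.476,-36.648) [heading=315, draw]
  RT 15: heading 315 -> 300
  FD 18: (70.476,-36.648) -> (79.476,-52.237) [heading=300, draw]
  PD: pen down
]
Final: pos=(79.476,-52.237), heading=300, 8 segment(s) drawn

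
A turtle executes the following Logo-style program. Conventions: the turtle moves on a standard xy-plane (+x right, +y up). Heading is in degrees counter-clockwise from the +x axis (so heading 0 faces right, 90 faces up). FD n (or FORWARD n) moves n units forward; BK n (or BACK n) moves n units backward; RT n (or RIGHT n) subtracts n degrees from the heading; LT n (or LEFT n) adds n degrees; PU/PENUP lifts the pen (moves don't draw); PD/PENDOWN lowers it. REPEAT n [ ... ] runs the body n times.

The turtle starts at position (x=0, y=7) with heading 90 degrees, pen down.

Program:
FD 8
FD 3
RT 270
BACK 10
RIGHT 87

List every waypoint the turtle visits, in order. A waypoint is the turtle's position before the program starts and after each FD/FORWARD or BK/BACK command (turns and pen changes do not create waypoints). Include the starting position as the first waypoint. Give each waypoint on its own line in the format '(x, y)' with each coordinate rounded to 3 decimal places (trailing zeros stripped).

Executing turtle program step by step:
Start: pos=(0,7), heading=90, pen down
FD 8: (0,7) -> (0,15) [heading=90, draw]
FD 3: (0,15) -> (0,18) [heading=90, draw]
RT 270: heading 90 -> 180
BK 10: (0,18) -> (10,18) [heading=180, draw]
RT 87: heading 180 -> 93
Final: pos=(10,18), heading=93, 3 segment(s) drawn
Waypoints (4 total):
(0, 7)
(0, 15)
(0, 18)
(10, 18)

Answer: (0, 7)
(0, 15)
(0, 18)
(10, 18)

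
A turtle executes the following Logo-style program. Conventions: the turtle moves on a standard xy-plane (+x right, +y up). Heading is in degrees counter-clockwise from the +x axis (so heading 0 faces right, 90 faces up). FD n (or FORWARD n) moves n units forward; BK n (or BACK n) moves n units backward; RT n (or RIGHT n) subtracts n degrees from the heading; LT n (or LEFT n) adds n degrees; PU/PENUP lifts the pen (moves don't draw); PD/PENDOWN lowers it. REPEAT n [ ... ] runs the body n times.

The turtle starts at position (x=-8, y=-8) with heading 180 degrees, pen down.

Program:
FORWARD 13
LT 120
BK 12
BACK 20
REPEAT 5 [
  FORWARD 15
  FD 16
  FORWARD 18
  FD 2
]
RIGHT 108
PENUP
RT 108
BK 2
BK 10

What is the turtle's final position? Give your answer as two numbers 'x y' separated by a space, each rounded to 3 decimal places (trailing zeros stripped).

Answer: 89.246 -213.058

Derivation:
Executing turtle program step by step:
Start: pos=(-8,-8), heading=180, pen down
FD 13: (-8,-8) -> (-21,-8) [heading=180, draw]
LT 120: heading 180 -> 300
BK 12: (-21,-8) -> (-27,2.392) [heading=300, draw]
BK 20: (-27,2.392) -> (-37,19.713) [heading=300, draw]
REPEAT 5 [
  -- iteration 1/5 --
  FD 15: (-37,19.713) -> (-29.5,6.722) [heading=300, draw]
  FD 16: (-29.5,6.722) -> (-21.5,-7.134) [heading=300, draw]
  FD 18: (-21.5,-7.134) -> (-12.5,-22.722) [heading=300, draw]
  FD 2: (-12.5,-22.722) -> (-11.5,-24.454) [heading=300, draw]
  -- iteration 2/5 --
  FD 15: (-11.5,-24.454) -> (-4,-37.445) [heading=300, draw]
  FD 16: (-4,-37.445) -> (4,-51.301) [heading=300, draw]
  FD 18: (4,-51.301) -> (13,-66.89) [heading=300, draw]
  FD 2: (13,-66.89) -> (14,-68.622) [heading=300, draw]
  -- iteration 3/5 --
  FD 15: (14,-68.622) -> (21.5,-81.612) [heading=300, draw]
  FD 16: (21.5,-81.612) -> (29.5,-95.469) [heading=300, draw]
  FD 18: (29.5,-95.469) -> (38.5,-111.057) [heading=300, draw]
  FD 2: (38.5,-111.057) -> (39.5,-112.789) [heading=300, draw]
  -- iteration 4/5 --
  FD 15: (39.5,-112.789) -> (47,-125.779) [heading=300, draw]
  FD 16: (47,-125.779) -> (55,-139.636) [heading=300, draw]
  FD 18: (55,-139.636) -> (64,-155.224) [heading=300, draw]
  FD 2: (64,-155.224) -> (65,-156.956) [heading=300, draw]
  -- iteration 5/5 --
  FD 15: (65,-156.956) -> (72.5,-169.947) [heading=300, draw]
  FD 16: (72.5,-169.947) -> (80.5,-183.803) [heading=300, draw]
  FD 18: (80.5,-183.803) -> (89.5,-199.392) [heading=300, draw]
  FD 2: (89.5,-199.392) -> (90.5,-201.124) [heading=300, draw]
]
RT 108: heading 300 -> 192
PU: pen up
RT 108: heading 192 -> 84
BK 2: (90.5,-201.124) -> (90.291,-203.113) [heading=84, move]
BK 10: (90.291,-203.113) -> (89.246,-213.058) [heading=84, move]
Final: pos=(89.246,-213.058), heading=84, 23 segment(s) drawn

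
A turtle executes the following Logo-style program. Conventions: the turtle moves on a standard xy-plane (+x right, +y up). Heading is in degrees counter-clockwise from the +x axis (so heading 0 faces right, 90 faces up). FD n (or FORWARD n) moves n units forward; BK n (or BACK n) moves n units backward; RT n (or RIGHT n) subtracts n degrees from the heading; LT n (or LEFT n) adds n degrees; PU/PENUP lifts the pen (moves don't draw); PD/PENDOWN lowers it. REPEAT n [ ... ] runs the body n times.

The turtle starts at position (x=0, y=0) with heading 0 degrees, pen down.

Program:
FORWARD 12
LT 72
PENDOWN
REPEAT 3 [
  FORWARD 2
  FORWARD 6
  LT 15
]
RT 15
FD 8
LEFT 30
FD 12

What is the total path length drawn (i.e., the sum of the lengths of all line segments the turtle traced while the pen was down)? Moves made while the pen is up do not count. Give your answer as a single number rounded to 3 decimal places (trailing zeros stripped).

Executing turtle program step by step:
Start: pos=(0,0), heading=0, pen down
FD 12: (0,0) -> (12,0) [heading=0, draw]
LT 72: heading 0 -> 72
PD: pen down
REPEAT 3 [
  -- iteration 1/3 --
  FD 2: (12,0) -> (12.618,1.902) [heading=72, draw]
  FD 6: (12.618,1.902) -> (14.472,7.608) [heading=72, draw]
  LT 15: heading 72 -> 87
  -- iteration 2/3 --
  FD 2: (14.472,7.608) -> (14.577,9.606) [heading=87, draw]
  FD 6: (14.577,9.606) -> (14.891,15.597) [heading=87, draw]
  LT 15: heading 87 -> 102
  -- iteration 3/3 --
  FD 2: (14.891,15.597) -> (14.475,17.554) [heading=102, draw]
  FD 6: (14.475,17.554) -> (13.228,23.423) [heading=102, draw]
  LT 15: heading 102 -> 117
]
RT 15: heading 117 -> 102
FD 8: (13.228,23.423) -> (11.564,31.248) [heading=102, draw]
LT 30: heading 102 -> 132
FD 12: (11.564,31.248) -> (3.535,40.166) [heading=132, draw]
Final: pos=(3.535,40.166), heading=132, 9 segment(s) drawn

Segment lengths:
  seg 1: (0,0) -> (12,0), length = 12
  seg 2: (12,0) -> (12.618,1.902), length = 2
  seg 3: (12.618,1.902) -> (14.472,7.608), length = 6
  seg 4: (14.472,7.608) -> (14.577,9.606), length = 2
  seg 5: (14.577,9.606) -> (14.891,15.597), length = 6
  seg 6: (14.891,15.597) -> (14.475,17.554), length = 2
  seg 7: (14.475,17.554) -> (13.228,23.423), length = 6
  seg 8: (13.228,23.423) -> (11.564,31.248), length = 8
  seg 9: (11.564,31.248) -> (3.535,40.166), length = 12
Total = 56

Answer: 56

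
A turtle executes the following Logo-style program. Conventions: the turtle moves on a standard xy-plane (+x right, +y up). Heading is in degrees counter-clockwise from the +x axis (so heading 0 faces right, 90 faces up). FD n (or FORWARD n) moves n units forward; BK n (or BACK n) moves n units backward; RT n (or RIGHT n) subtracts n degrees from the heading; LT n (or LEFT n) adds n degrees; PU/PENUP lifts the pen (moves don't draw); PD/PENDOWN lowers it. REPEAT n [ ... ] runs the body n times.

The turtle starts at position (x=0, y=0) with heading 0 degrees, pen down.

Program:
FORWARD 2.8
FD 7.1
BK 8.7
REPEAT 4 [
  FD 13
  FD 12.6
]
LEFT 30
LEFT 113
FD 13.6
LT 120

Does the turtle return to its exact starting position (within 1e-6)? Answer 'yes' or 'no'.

Answer: no

Derivation:
Executing turtle program step by step:
Start: pos=(0,0), heading=0, pen down
FD 2.8: (0,0) -> (2.8,0) [heading=0, draw]
FD 7.1: (2.8,0) -> (9.9,0) [heading=0, draw]
BK 8.7: (9.9,0) -> (1.2,0) [heading=0, draw]
REPEAT 4 [
  -- iteration 1/4 --
  FD 13: (1.2,0) -> (14.2,0) [heading=0, draw]
  FD 12.6: (14.2,0) -> (26.8,0) [heading=0, draw]
  -- iteration 2/4 --
  FD 13: (26.8,0) -> (39.8,0) [heading=0, draw]
  FD 12.6: (39.8,0) -> (52.4,0) [heading=0, draw]
  -- iteration 3/4 --
  FD 13: (52.4,0) -> (65.4,0) [heading=0, draw]
  FD 12.6: (65.4,0) -> (78,0) [heading=0, draw]
  -- iteration 4/4 --
  FD 13: (78,0) -> (91,0) [heading=0, draw]
  FD 12.6: (91,0) -> (103.6,0) [heading=0, draw]
]
LT 30: heading 0 -> 30
LT 113: heading 30 -> 143
FD 13.6: (103.6,0) -> (92.739,8.185) [heading=143, draw]
LT 120: heading 143 -> 263
Final: pos=(92.739,8.185), heading=263, 12 segment(s) drawn

Start position: (0, 0)
Final position: (92.739, 8.185)
Distance = 93.099; >= 1e-6 -> NOT closed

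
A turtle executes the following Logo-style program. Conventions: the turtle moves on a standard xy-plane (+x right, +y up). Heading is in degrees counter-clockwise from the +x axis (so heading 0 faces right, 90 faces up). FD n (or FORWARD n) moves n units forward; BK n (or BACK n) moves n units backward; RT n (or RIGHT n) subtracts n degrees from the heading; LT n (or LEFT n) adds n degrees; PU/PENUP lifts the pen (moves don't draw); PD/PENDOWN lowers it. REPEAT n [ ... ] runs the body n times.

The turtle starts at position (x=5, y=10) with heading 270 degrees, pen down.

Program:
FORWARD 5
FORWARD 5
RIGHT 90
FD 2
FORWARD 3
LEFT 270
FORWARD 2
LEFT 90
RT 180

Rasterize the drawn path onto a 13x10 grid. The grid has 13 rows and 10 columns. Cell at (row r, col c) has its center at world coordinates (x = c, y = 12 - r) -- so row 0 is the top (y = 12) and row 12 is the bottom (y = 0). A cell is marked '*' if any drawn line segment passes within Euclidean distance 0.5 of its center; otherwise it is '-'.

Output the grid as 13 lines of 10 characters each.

Segment 0: (5,10) -> (5,5)
Segment 1: (5,5) -> (5,0)
Segment 2: (5,0) -> (3,0)
Segment 3: (3,0) -> (-0,0)
Segment 4: (-0,0) -> (-0,2)

Answer: ----------
----------
-----*----
-----*----
-----*----
-----*----
-----*----
-----*----
-----*----
-----*----
*----*----
*----*----
******----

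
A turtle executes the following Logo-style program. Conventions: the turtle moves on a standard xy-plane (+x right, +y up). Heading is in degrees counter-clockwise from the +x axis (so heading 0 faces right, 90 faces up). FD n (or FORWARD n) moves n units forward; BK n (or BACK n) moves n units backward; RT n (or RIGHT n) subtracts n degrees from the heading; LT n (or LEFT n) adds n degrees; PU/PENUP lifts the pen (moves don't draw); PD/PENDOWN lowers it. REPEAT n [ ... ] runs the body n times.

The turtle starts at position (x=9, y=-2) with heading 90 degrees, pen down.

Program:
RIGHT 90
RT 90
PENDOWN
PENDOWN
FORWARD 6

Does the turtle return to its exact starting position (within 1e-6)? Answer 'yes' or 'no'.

Answer: no

Derivation:
Executing turtle program step by step:
Start: pos=(9,-2), heading=90, pen down
RT 90: heading 90 -> 0
RT 90: heading 0 -> 270
PD: pen down
PD: pen down
FD 6: (9,-2) -> (9,-8) [heading=270, draw]
Final: pos=(9,-8), heading=270, 1 segment(s) drawn

Start position: (9, -2)
Final position: (9, -8)
Distance = 6; >= 1e-6 -> NOT closed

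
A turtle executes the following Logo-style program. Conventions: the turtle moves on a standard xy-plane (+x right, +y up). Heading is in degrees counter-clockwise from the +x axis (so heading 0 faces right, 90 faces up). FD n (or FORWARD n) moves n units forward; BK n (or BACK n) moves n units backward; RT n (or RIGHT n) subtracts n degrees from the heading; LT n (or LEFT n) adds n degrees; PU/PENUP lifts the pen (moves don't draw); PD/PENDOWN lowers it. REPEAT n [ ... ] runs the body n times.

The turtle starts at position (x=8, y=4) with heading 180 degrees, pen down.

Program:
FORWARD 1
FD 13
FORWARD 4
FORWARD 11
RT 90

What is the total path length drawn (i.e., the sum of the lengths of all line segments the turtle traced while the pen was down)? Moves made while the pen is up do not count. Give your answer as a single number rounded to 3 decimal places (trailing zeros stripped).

Executing turtle program step by step:
Start: pos=(8,4), heading=180, pen down
FD 1: (8,4) -> (7,4) [heading=180, draw]
FD 13: (7,4) -> (-6,4) [heading=180, draw]
FD 4: (-6,4) -> (-10,4) [heading=180, draw]
FD 11: (-10,4) -> (-21,4) [heading=180, draw]
RT 90: heading 180 -> 90
Final: pos=(-21,4), heading=90, 4 segment(s) drawn

Segment lengths:
  seg 1: (8,4) -> (7,4), length = 1
  seg 2: (7,4) -> (-6,4), length = 13
  seg 3: (-6,4) -> (-10,4), length = 4
  seg 4: (-10,4) -> (-21,4), length = 11
Total = 29

Answer: 29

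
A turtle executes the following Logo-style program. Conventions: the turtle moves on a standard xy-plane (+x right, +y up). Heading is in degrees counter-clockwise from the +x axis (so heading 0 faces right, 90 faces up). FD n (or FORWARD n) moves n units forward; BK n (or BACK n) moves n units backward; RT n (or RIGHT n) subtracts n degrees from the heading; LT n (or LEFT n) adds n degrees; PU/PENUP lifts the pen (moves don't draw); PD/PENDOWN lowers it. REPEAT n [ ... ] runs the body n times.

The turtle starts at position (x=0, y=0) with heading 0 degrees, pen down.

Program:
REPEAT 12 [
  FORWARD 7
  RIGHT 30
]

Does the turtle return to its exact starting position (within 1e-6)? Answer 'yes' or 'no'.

Executing turtle program step by step:
Start: pos=(0,0), heading=0, pen down
REPEAT 12 [
  -- iteration 1/12 --
  FD 7: (0,0) -> (7,0) [heading=0, draw]
  RT 30: heading 0 -> 330
  -- iteration 2/12 --
  FD 7: (7,0) -> (13.062,-3.5) [heading=330, draw]
  RT 30: heading 330 -> 300
  -- iteration 3/12 --
  FD 7: (13.062,-3.5) -> (16.562,-9.562) [heading=300, draw]
  RT 30: heading 300 -> 270
  -- iteration 4/12 --
  FD 7: (16.562,-9.562) -> (16.562,-16.562) [heading=270, draw]
  RT 30: heading 270 -> 240
  -- iteration 5/12 --
  FD 7: (16.562,-16.562) -> (13.062,-22.624) [heading=240, draw]
  RT 30: heading 240 -> 210
  -- iteration 6/12 --
  FD 7: (13.062,-22.624) -> (7,-26.124) [heading=210, draw]
  RT 30: heading 210 -> 180
  -- iteration 7/12 --
  FD 7: (7,-26.124) -> (0,-26.124) [heading=180, draw]
  RT 30: heading 180 -> 150
  -- iteration 8/12 --
  FD 7: (0,-26.124) -> (-6.062,-22.624) [heading=150, draw]
  RT 30: heading 150 -> 120
  -- iteration 9/12 --
  FD 7: (-6.062,-22.624) -> (-9.562,-16.562) [heading=120, draw]
  RT 30: heading 120 -> 90
  -- iteration 10/12 --
  FD 7: (-9.562,-16.562) -> (-9.562,-9.562) [heading=90, draw]
  RT 30: heading 90 -> 60
  -- iteration 11/12 --
  FD 7: (-9.562,-9.562) -> (-6.062,-3.5) [heading=60, draw]
  RT 30: heading 60 -> 30
  -- iteration 12/12 --
  FD 7: (-6.062,-3.5) -> (0,0) [heading=30, draw]
  RT 30: heading 30 -> 0
]
Final: pos=(0,0), heading=0, 12 segment(s) drawn

Start position: (0, 0)
Final position: (0, 0)
Distance = 0; < 1e-6 -> CLOSED

Answer: yes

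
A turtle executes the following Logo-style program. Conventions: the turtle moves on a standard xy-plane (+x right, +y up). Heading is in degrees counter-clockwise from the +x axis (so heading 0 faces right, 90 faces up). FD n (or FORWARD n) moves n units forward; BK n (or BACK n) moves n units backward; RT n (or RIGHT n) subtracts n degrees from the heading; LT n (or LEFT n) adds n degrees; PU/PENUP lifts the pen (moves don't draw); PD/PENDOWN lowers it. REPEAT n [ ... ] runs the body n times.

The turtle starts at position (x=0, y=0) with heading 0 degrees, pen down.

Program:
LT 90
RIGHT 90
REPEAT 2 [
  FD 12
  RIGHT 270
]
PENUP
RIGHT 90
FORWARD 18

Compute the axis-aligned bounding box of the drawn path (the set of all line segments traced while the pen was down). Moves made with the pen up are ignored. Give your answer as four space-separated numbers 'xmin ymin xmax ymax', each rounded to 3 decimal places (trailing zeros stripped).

Answer: 0 0 12 12

Derivation:
Executing turtle program step by step:
Start: pos=(0,0), heading=0, pen down
LT 90: heading 0 -> 90
RT 90: heading 90 -> 0
REPEAT 2 [
  -- iteration 1/2 --
  FD 12: (0,0) -> (12,0) [heading=0, draw]
  RT 270: heading 0 -> 90
  -- iteration 2/2 --
  FD 12: (12,0) -> (12,12) [heading=90, draw]
  RT 270: heading 90 -> 180
]
PU: pen up
RT 90: heading 180 -> 90
FD 18: (12,12) -> (12,30) [heading=90, move]
Final: pos=(12,30), heading=90, 2 segment(s) drawn

Segment endpoints: x in {0, 12, 12}, y in {0, 12}
xmin=0, ymin=0, xmax=12, ymax=12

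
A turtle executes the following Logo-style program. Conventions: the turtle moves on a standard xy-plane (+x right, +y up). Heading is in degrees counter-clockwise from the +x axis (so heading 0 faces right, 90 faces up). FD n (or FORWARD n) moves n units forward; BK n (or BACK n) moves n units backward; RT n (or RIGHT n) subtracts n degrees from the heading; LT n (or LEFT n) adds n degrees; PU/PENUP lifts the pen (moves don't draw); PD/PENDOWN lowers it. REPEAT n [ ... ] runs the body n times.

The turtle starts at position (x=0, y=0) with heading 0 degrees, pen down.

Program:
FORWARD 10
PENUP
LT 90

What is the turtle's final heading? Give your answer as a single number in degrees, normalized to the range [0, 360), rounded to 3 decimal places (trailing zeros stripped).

Answer: 90

Derivation:
Executing turtle program step by step:
Start: pos=(0,0), heading=0, pen down
FD 10: (0,0) -> (10,0) [heading=0, draw]
PU: pen up
LT 90: heading 0 -> 90
Final: pos=(10,0), heading=90, 1 segment(s) drawn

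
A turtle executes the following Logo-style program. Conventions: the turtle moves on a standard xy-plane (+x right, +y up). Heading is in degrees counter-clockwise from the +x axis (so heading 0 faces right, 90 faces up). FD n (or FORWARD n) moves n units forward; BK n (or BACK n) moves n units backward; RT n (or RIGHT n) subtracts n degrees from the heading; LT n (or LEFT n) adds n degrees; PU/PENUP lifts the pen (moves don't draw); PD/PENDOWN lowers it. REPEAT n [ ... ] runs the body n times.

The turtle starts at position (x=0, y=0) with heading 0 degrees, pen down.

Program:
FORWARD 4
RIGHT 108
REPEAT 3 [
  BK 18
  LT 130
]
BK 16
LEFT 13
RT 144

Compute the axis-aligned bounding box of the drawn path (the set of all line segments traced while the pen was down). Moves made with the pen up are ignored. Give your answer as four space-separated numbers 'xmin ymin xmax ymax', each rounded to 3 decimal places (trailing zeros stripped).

Answer: -7.127 0 9.562 17.576

Derivation:
Executing turtle program step by step:
Start: pos=(0,0), heading=0, pen down
FD 4: (0,0) -> (4,0) [heading=0, draw]
RT 108: heading 0 -> 252
REPEAT 3 [
  -- iteration 1/3 --
  BK 18: (4,0) -> (9.562,17.119) [heading=252, draw]
  LT 130: heading 252 -> 22
  -- iteration 2/3 --
  BK 18: (9.562,17.119) -> (-7.127,10.376) [heading=22, draw]
  LT 130: heading 22 -> 152
  -- iteration 3/3 --
  BK 18: (-7.127,10.376) -> (8.766,1.926) [heading=152, draw]
  LT 130: heading 152 -> 282
]
BK 16: (8.766,1.926) -> (5.439,17.576) [heading=282, draw]
LT 13: heading 282 -> 295
RT 144: heading 295 -> 151
Final: pos=(5.439,17.576), heading=151, 5 segment(s) drawn

Segment endpoints: x in {-7.127, 0, 4, 5.439, 8.766, 9.562}, y in {0, 1.926, 10.376, 17.119, 17.576}
xmin=-7.127, ymin=0, xmax=9.562, ymax=17.576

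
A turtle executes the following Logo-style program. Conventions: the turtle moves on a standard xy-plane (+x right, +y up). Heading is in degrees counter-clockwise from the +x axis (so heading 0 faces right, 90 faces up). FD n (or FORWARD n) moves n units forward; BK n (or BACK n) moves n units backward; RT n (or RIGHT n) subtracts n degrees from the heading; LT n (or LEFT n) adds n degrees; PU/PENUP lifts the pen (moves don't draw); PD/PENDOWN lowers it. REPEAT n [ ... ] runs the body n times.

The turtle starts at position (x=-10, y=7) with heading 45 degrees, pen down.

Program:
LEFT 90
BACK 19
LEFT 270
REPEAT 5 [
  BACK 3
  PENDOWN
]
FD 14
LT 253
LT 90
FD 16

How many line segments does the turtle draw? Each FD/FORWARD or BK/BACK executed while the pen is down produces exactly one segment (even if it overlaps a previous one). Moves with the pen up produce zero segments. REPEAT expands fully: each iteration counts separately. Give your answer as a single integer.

Executing turtle program step by step:
Start: pos=(-10,7), heading=45, pen down
LT 90: heading 45 -> 135
BK 19: (-10,7) -> (3.435,-6.435) [heading=135, draw]
LT 270: heading 135 -> 45
REPEAT 5 [
  -- iteration 1/5 --
  BK 3: (3.435,-6.435) -> (1.314,-8.556) [heading=45, draw]
  PD: pen down
  -- iteration 2/5 --
  BK 3: (1.314,-8.556) -> (-0.808,-10.678) [heading=45, draw]
  PD: pen down
  -- iteration 3/5 --
  BK 3: (-0.808,-10.678) -> (-2.929,-12.799) [heading=45, draw]
  PD: pen down
  -- iteration 4/5 --
  BK 3: (-2.929,-12.799) -> (-5.05,-14.92) [heading=45, draw]
  PD: pen down
  -- iteration 5/5 --
  BK 3: (-5.05,-14.92) -> (-7.172,-17.042) [heading=45, draw]
  PD: pen down
]
FD 14: (-7.172,-17.042) -> (2.728,-7.142) [heading=45, draw]
LT 253: heading 45 -> 298
LT 90: heading 298 -> 28
FD 16: (2.728,-7.142) -> (16.855,0.369) [heading=28, draw]
Final: pos=(16.855,0.369), heading=28, 8 segment(s) drawn
Segments drawn: 8

Answer: 8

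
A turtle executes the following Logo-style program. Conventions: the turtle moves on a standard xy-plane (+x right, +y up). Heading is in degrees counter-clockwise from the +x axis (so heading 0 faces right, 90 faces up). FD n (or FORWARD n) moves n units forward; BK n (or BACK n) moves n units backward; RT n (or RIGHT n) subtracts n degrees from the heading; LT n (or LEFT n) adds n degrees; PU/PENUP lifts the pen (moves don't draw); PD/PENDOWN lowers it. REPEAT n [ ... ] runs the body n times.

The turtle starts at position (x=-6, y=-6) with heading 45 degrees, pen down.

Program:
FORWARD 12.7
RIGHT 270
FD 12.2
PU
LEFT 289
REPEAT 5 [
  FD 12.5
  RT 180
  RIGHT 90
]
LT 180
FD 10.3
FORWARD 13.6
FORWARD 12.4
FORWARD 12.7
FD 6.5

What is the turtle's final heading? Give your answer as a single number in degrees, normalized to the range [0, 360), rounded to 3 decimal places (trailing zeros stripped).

Answer: 334

Derivation:
Executing turtle program step by step:
Start: pos=(-6,-6), heading=45, pen down
FD 12.7: (-6,-6) -> (2.98,2.98) [heading=45, draw]
RT 270: heading 45 -> 135
FD 12.2: (2.98,2.98) -> (-5.646,11.607) [heading=135, draw]
PU: pen up
LT 289: heading 135 -> 64
REPEAT 5 [
  -- iteration 1/5 --
  FD 12.5: (-5.646,11.607) -> (-0.167,22.842) [heading=64, move]
  RT 180: heading 64 -> 244
  RT 90: heading 244 -> 154
  -- iteration 2/5 --
  FD 12.5: (-0.167,22.842) -> (-11.402,28.322) [heading=154, move]
  RT 180: heading 154 -> 334
  RT 90: heading 334 -> 244
  -- iteration 3/5 --
  FD 12.5: (-11.402,28.322) -> (-16.881,17.087) [heading=244, move]
  RT 180: heading 244 -> 64
  RT 90: heading 64 -> 334
  -- iteration 4/5 --
  FD 12.5: (-16.881,17.087) -> (-5.646,11.607) [heading=334, move]
  RT 180: heading 334 -> 154
  RT 90: heading 154 -> 64
  -- iteration 5/5 --
  FD 12.5: (-5.646,11.607) -> (-0.167,22.842) [heading=64, move]
  RT 180: heading 64 -> 244
  RT 90: heading 244 -> 154
]
LT 180: heading 154 -> 334
FD 10.3: (-0.167,22.842) -> (9.091,18.327) [heading=334, move]
FD 13.6: (9.091,18.327) -> (21.314,12.365) [heading=334, move]
FD 12.4: (21.314,12.365) -> (32.459,6.929) [heading=334, move]
FD 12.7: (32.459,6.929) -> (43.874,1.362) [heading=334, move]
FD 6.5: (43.874,1.362) -> (49.716,-1.488) [heading=334, move]
Final: pos=(49.716,-1.488), heading=334, 2 segment(s) drawn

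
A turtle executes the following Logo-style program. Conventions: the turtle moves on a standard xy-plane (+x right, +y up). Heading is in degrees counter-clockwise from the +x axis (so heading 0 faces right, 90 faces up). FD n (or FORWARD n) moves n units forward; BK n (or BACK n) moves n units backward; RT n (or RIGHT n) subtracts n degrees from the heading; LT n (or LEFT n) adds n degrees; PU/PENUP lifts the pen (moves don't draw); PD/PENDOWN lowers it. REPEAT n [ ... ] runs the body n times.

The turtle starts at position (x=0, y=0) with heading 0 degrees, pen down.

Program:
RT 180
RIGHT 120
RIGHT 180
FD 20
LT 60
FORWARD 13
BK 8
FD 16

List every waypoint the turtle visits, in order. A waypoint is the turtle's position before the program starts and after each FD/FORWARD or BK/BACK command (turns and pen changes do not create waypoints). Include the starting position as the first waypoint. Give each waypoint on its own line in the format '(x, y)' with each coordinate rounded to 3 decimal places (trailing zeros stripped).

Answer: (0, 0)
(-10, -17.321)
(-3.5, -28.579)
(-7.5, -21.651)
(0.5, -35.507)

Derivation:
Executing turtle program step by step:
Start: pos=(0,0), heading=0, pen down
RT 180: heading 0 -> 180
RT 120: heading 180 -> 60
RT 180: heading 60 -> 240
FD 20: (0,0) -> (-10,-17.321) [heading=240, draw]
LT 60: heading 240 -> 300
FD 13: (-10,-17.321) -> (-3.5,-28.579) [heading=300, draw]
BK 8: (-3.5,-28.579) -> (-7.5,-21.651) [heading=300, draw]
FD 16: (-7.5,-21.651) -> (0.5,-35.507) [heading=300, draw]
Final: pos=(0.5,-35.507), heading=300, 4 segment(s) drawn
Waypoints (5 total):
(0, 0)
(-10, -17.321)
(-3.5, -28.579)
(-7.5, -21.651)
(0.5, -35.507)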